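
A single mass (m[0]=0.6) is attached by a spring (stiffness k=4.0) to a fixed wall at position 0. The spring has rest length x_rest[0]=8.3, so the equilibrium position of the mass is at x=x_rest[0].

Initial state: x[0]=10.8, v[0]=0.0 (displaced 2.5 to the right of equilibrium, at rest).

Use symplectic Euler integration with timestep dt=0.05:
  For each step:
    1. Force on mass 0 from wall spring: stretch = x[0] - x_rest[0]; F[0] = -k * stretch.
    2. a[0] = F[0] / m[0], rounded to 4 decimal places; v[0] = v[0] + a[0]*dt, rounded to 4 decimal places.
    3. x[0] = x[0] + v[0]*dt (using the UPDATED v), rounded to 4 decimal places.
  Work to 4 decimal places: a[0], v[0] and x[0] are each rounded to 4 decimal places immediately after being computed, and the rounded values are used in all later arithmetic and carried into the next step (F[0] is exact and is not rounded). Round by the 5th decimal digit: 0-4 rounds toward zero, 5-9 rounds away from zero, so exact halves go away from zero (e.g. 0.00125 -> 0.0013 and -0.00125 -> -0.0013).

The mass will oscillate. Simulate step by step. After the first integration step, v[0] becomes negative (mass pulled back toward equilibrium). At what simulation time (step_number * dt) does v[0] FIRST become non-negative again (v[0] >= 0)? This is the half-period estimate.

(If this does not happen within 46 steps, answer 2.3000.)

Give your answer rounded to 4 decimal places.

Step 0: x=[10.8000] v=[0.0000]
Step 1: x=[10.7583] v=[-0.8333]
Step 2: x=[10.6757] v=[-1.6527]
Step 3: x=[10.5535] v=[-2.4446]
Step 4: x=[10.3937] v=[-3.1958]
Step 5: x=[10.1990] v=[-3.8937]
Step 6: x=[9.9727] v=[-4.5267]
Step 7: x=[9.7185] v=[-5.0843]
Step 8: x=[9.4406] v=[-5.5571]
Step 9: x=[9.1437] v=[-5.9373]
Step 10: x=[8.8328] v=[-6.2185]
Step 11: x=[8.5130] v=[-6.3961]
Step 12: x=[8.1896] v=[-6.4671]
Step 13: x=[7.8681] v=[-6.4303]
Step 14: x=[7.5538] v=[-6.2863]
Step 15: x=[7.2519] v=[-6.0376]
Step 16: x=[6.9675] v=[-5.6882]
Step 17: x=[6.7053] v=[-5.2440]
Step 18: x=[6.4697] v=[-4.7124]
Step 19: x=[6.2646] v=[-4.1023]
Step 20: x=[6.0934] v=[-3.4238]
Step 21: x=[5.9590] v=[-2.6883]
Step 22: x=[5.8636] v=[-1.9080]
Step 23: x=[5.8088] v=[-1.0959]
Step 24: x=[5.7955] v=[-0.2655]
Step 25: x=[5.8240] v=[0.5693]
First v>=0 after going negative at step 25, time=1.2500

Answer: 1.2500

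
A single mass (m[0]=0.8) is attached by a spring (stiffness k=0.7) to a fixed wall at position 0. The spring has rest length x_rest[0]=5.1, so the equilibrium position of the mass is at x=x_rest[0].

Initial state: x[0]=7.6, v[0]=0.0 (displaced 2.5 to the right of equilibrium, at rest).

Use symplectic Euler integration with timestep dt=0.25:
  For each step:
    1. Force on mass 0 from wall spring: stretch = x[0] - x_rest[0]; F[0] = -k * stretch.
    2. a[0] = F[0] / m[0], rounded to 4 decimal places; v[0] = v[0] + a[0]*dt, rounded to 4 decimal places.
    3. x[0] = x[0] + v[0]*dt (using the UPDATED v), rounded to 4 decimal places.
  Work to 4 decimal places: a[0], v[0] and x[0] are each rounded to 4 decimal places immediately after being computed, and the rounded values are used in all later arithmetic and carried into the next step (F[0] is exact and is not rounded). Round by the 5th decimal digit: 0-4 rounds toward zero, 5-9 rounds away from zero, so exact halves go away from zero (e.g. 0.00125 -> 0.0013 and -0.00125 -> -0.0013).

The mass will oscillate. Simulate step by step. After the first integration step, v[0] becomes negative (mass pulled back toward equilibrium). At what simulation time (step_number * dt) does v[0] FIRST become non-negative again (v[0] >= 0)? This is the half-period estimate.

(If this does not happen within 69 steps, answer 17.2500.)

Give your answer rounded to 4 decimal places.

Step 0: x=[7.6000] v=[0.0000]
Step 1: x=[7.4633] v=[-0.5469]
Step 2: x=[7.1973] v=[-1.0639]
Step 3: x=[6.8166] v=[-1.5227]
Step 4: x=[6.3421] v=[-1.8982]
Step 5: x=[5.7996] v=[-2.1699]
Step 6: x=[5.2189] v=[-2.3230]
Step 7: x=[4.6317] v=[-2.3490]
Step 8: x=[4.0701] v=[-2.2466]
Step 9: x=[3.5648] v=[-2.0213]
Step 10: x=[3.1434] v=[-1.6855]
Step 11: x=[2.8290] v=[-1.2575]
Step 12: x=[2.6388] v=[-0.7607]
Step 13: x=[2.5832] v=[-0.2223]
Step 14: x=[2.6653] v=[0.3283]
First v>=0 after going negative at step 14, time=3.5000

Answer: 3.5000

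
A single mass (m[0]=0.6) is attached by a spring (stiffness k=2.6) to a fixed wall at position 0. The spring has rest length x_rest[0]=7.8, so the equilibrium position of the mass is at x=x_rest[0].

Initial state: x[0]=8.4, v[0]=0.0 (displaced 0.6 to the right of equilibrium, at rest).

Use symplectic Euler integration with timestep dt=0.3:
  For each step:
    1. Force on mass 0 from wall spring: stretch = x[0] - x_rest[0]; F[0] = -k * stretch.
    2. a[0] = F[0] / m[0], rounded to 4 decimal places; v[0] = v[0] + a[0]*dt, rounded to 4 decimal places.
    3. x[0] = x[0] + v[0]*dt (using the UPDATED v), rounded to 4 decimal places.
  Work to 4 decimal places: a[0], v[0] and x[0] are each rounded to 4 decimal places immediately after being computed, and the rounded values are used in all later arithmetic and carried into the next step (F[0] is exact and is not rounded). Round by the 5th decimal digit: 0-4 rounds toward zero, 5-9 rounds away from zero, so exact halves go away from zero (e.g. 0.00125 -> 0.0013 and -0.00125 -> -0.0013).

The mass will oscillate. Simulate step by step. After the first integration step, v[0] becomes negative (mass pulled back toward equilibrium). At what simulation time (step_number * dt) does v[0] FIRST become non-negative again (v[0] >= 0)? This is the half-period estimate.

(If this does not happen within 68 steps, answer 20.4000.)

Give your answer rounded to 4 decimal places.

Step 0: x=[8.4000] v=[0.0000]
Step 1: x=[8.1660] v=[-0.7800]
Step 2: x=[7.7893] v=[-1.2558]
Step 3: x=[7.4167] v=[-1.2419]
Step 4: x=[7.1936] v=[-0.7436]
Step 5: x=[7.2070] v=[0.0447]
First v>=0 after going negative at step 5, time=1.5000

Answer: 1.5000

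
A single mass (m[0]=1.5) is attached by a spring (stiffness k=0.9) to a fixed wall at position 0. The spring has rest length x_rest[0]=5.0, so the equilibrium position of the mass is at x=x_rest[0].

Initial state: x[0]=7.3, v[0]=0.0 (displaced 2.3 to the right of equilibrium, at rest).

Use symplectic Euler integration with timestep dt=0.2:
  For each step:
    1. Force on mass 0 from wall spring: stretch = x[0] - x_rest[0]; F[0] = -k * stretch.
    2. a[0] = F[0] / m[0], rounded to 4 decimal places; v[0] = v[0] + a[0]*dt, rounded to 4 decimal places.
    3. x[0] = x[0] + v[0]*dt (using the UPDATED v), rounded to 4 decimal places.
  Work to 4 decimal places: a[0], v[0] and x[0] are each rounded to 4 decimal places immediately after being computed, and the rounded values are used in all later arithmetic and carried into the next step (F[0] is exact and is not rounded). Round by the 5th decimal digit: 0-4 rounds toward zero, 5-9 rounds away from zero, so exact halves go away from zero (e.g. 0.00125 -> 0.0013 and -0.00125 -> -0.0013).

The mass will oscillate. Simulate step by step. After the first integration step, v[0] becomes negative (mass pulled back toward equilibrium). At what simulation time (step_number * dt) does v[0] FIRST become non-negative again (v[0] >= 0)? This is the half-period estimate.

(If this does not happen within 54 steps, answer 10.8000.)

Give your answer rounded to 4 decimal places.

Step 0: x=[7.3000] v=[0.0000]
Step 1: x=[7.2448] v=[-0.2760]
Step 2: x=[7.1357] v=[-0.5454]
Step 3: x=[6.9754] v=[-0.8017]
Step 4: x=[6.7677] v=[-1.0387]
Step 5: x=[6.5175] v=[-1.2508]
Step 6: x=[6.2309] v=[-1.4329]
Step 7: x=[5.9148] v=[-1.5806]
Step 8: x=[5.5767] v=[-1.6904]
Step 9: x=[5.2248] v=[-1.7596]
Step 10: x=[4.8675] v=[-1.7866]
Step 11: x=[4.5134] v=[-1.7707]
Step 12: x=[4.1709] v=[-1.7123]
Step 13: x=[3.8483] v=[-1.6128]
Step 14: x=[3.5534] v=[-1.4746]
Step 15: x=[3.2932] v=[-1.3010]
Step 16: x=[3.0740] v=[-1.0962]
Step 17: x=[2.9010] v=[-0.8651]
Step 18: x=[2.7784] v=[-0.6132]
Step 19: x=[2.7091] v=[-0.3466]
Step 20: x=[2.6948] v=[-0.0717]
Step 21: x=[2.7358] v=[0.2049]
First v>=0 after going negative at step 21, time=4.2000

Answer: 4.2000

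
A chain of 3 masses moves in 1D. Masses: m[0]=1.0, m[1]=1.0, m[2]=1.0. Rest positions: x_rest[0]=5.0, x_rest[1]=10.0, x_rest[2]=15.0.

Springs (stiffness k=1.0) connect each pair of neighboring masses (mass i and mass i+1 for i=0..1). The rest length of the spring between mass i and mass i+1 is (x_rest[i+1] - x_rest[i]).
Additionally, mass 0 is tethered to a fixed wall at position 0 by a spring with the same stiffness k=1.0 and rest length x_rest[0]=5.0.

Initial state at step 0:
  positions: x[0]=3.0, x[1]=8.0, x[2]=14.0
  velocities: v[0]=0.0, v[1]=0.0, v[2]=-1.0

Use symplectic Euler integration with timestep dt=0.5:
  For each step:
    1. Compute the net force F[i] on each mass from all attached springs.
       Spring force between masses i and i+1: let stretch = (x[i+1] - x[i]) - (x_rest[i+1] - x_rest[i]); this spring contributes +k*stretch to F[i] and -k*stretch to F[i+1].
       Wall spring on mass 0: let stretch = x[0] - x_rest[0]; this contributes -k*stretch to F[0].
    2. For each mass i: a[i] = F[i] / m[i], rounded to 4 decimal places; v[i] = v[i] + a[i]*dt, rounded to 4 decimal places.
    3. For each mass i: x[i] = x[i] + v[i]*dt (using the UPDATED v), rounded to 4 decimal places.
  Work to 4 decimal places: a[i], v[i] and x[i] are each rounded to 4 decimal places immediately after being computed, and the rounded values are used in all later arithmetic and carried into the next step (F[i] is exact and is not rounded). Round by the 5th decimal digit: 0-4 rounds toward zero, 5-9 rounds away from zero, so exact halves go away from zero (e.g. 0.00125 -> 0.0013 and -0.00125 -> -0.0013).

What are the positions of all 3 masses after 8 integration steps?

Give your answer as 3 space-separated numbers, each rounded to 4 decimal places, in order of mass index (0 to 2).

Step 0: x=[3.0000 8.0000 14.0000] v=[0.0000 0.0000 -1.0000]
Step 1: x=[3.5000 8.2500 13.2500] v=[1.0000 0.5000 -1.5000]
Step 2: x=[4.3125 8.5625 12.5000] v=[1.6250 0.6250 -1.5000]
Step 3: x=[5.1094 8.7969 12.0156] v=[1.5938 0.4688 -0.9688]
Step 4: x=[5.5509 8.9141 11.9765] v=[0.8829 0.2344 -0.0782]
Step 5: x=[5.4454 8.9561 12.4218] v=[-0.2110 0.0840 0.8906]
Step 6: x=[4.8562 8.9869 13.2507] v=[-1.1784 0.0615 1.6578]
Step 7: x=[4.0856 9.0510 14.2637] v=[-1.5412 0.1281 2.0259]
Step 8: x=[3.5350 9.1769 15.2235] v=[-1.1013 0.2518 1.9196]

Answer: 3.5350 9.1769 15.2235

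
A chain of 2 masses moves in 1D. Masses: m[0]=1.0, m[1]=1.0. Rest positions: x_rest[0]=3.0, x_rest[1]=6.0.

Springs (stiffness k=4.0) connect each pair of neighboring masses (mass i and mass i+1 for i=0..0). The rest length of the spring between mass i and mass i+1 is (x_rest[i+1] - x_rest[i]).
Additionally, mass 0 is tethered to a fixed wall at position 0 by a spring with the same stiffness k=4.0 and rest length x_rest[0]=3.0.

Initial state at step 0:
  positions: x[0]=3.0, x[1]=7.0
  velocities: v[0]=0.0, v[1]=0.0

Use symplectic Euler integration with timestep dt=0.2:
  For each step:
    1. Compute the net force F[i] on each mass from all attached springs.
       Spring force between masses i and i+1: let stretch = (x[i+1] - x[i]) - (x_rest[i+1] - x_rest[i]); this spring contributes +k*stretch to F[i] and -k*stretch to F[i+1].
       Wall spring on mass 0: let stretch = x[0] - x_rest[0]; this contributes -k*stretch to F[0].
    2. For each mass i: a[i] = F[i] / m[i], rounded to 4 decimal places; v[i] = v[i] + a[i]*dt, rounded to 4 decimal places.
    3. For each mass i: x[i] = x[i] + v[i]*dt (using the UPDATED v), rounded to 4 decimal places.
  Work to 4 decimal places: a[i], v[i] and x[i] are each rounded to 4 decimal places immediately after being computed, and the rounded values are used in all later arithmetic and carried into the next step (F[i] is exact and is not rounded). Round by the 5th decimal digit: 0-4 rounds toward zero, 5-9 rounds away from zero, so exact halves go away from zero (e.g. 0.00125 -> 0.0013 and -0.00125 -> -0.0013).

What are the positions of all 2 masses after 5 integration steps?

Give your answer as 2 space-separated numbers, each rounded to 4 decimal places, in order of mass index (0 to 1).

Step 0: x=[3.0000 7.0000] v=[0.0000 0.0000]
Step 1: x=[3.1600 6.8400] v=[0.8000 -0.8000]
Step 2: x=[3.4032 6.5712] v=[1.2160 -1.3440]
Step 3: x=[3.6088 6.2755] v=[1.0278 -1.4784]
Step 4: x=[3.6636 6.0331] v=[0.2741 -1.2118]
Step 5: x=[3.5114 5.8916] v=[-0.7612 -0.7074]

Answer: 3.5114 5.8916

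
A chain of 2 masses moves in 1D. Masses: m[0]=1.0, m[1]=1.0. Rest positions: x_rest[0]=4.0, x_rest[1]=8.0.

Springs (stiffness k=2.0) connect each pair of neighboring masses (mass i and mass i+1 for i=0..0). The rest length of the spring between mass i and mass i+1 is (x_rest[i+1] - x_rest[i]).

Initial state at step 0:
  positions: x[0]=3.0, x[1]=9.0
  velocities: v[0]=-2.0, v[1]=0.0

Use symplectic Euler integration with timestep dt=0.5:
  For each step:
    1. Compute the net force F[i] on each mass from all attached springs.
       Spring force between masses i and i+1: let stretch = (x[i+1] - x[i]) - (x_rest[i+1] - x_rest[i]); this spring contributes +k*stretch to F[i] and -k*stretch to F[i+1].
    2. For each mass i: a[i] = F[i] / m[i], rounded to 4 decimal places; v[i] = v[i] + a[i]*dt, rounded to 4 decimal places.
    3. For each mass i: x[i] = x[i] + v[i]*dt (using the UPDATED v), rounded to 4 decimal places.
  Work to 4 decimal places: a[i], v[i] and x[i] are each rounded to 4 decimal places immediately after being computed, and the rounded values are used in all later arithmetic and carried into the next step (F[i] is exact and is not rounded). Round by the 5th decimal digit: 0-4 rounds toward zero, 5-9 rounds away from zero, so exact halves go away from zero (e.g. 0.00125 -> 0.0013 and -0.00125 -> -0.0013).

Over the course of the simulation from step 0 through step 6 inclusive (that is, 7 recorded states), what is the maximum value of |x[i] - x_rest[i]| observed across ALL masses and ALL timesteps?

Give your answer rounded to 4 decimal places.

Answer: 4.0000

Derivation:
Step 0: x=[3.0000 9.0000] v=[-2.0000 0.0000]
Step 1: x=[3.0000 8.0000] v=[0.0000 -2.0000]
Step 2: x=[3.5000 6.5000] v=[1.0000 -3.0000]
Step 3: x=[3.5000 5.5000] v=[0.0000 -2.0000]
Step 4: x=[2.5000 5.5000] v=[-2.0000 0.0000]
Step 5: x=[1.0000 6.0000] v=[-3.0000 1.0000]
Step 6: x=[0.0000 6.0000] v=[-2.0000 0.0000]
Max displacement = 4.0000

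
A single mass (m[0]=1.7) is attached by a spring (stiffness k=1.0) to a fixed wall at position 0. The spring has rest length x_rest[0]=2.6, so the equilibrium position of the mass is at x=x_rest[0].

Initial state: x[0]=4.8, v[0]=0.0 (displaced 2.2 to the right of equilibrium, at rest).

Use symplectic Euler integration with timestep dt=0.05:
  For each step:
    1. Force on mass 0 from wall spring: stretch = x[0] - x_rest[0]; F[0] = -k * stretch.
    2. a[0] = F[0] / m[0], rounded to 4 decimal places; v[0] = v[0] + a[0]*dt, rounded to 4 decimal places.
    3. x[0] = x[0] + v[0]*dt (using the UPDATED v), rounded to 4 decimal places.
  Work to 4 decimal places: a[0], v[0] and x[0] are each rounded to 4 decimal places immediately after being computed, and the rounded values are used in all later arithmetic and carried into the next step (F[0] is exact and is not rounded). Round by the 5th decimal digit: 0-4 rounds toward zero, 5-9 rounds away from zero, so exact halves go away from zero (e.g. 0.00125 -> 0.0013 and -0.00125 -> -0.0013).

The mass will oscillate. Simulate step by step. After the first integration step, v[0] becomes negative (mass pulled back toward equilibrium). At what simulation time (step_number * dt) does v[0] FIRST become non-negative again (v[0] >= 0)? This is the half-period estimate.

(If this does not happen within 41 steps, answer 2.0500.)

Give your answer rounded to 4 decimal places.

Step 0: x=[4.8000] v=[0.0000]
Step 1: x=[4.7968] v=[-0.0647]
Step 2: x=[4.7903] v=[-0.1293]
Step 3: x=[4.7806] v=[-0.1937]
Step 4: x=[4.7677] v=[-0.2578]
Step 5: x=[4.7516] v=[-0.3216]
Step 6: x=[4.7324] v=[-0.3849]
Step 7: x=[4.7100] v=[-0.4476]
Step 8: x=[4.6845] v=[-0.5097]
Step 9: x=[4.6560] v=[-0.5710]
Step 10: x=[4.6244] v=[-0.6315]
Step 11: x=[4.5899] v=[-0.6910]
Step 12: x=[4.5524] v=[-0.7495]
Step 13: x=[4.5121] v=[-0.8069]
Step 14: x=[4.4689] v=[-0.8631]
Step 15: x=[4.4230] v=[-0.9181]
Step 16: x=[4.3744] v=[-0.9717]
Step 17: x=[4.3232] v=[-1.0239]
Step 18: x=[4.2695] v=[-1.0746]
Step 19: x=[4.2133] v=[-1.1237]
Step 20: x=[4.1547] v=[-1.1712]
Step 21: x=[4.0939] v=[-1.2169]
Step 22: x=[4.0309] v=[-1.2608]
Step 23: x=[3.9658] v=[-1.3029]
Step 24: x=[3.8986] v=[-1.3431]
Step 25: x=[3.8295] v=[-1.3813]
Step 26: x=[3.7586] v=[-1.4175]
Step 27: x=[3.6860] v=[-1.4516]
Step 28: x=[3.6118] v=[-1.4835]
Step 29: x=[3.5361] v=[-1.5133]
Step 30: x=[3.4591] v=[-1.5408]
Step 31: x=[3.3808] v=[-1.5661]
Step 32: x=[3.3013] v=[-1.5891]
Step 33: x=[3.2208] v=[-1.6097]
Step 34: x=[3.1394] v=[-1.6280]
Step 35: x=[3.0572] v=[-1.6439]
Step 36: x=[2.9743] v=[-1.6573]
Step 37: x=[2.8909] v=[-1.6683]
Step 38: x=[2.8071] v=[-1.6769]
Step 39: x=[2.7230] v=[-1.6830]
Step 40: x=[2.6387] v=[-1.6866]
Step 41: x=[2.5543] v=[-1.6877]
v[0] did not become non-negative within 41 steps; using fallback time=2.0500

Answer: 2.0500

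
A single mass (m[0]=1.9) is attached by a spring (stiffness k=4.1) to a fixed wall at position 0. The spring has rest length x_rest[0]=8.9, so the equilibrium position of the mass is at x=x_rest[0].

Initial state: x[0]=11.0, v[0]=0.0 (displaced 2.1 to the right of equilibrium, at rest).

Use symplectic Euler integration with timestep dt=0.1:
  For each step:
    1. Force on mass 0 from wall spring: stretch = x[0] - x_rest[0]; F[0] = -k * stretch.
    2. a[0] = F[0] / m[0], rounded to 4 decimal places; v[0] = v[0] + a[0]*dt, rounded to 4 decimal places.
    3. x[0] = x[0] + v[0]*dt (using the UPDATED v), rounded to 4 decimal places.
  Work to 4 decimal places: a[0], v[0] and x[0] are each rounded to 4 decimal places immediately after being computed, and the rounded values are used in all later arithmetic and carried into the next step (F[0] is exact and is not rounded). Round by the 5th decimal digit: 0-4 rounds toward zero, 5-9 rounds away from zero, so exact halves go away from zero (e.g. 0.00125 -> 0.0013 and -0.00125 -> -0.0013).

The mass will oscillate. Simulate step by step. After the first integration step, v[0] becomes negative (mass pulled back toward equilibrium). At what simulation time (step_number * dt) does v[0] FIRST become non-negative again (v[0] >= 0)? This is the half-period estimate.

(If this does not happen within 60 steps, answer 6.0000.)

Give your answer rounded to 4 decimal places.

Step 0: x=[11.0000] v=[0.0000]
Step 1: x=[10.9547] v=[-0.4532]
Step 2: x=[10.8650] v=[-0.8966]
Step 3: x=[10.7329] v=[-1.3206]
Step 4: x=[10.5613] v=[-1.7161]
Step 5: x=[10.3538] v=[-2.0746]
Step 6: x=[10.1150] v=[-2.3883]
Step 7: x=[9.8500] v=[-2.6505]
Step 8: x=[9.5645] v=[-2.8555]
Step 9: x=[9.2646] v=[-2.9989]
Step 10: x=[8.9568] v=[-3.0776]
Step 11: x=[8.6478] v=[-3.0899]
Step 12: x=[8.3443] v=[-3.0355]
Step 13: x=[8.0527] v=[-2.9156]
Step 14: x=[7.7794] v=[-2.7328]
Step 15: x=[7.5303] v=[-2.4910]
Step 16: x=[7.3108] v=[-2.1954]
Step 17: x=[7.1256] v=[-1.8525]
Step 18: x=[6.9786] v=[-1.4696]
Step 19: x=[6.8731] v=[-1.0550]
Step 20: x=[6.8113] v=[-0.6176]
Step 21: x=[6.7946] v=[-0.1669]
Step 22: x=[6.8233] v=[0.2874]
First v>=0 after going negative at step 22, time=2.2000

Answer: 2.2000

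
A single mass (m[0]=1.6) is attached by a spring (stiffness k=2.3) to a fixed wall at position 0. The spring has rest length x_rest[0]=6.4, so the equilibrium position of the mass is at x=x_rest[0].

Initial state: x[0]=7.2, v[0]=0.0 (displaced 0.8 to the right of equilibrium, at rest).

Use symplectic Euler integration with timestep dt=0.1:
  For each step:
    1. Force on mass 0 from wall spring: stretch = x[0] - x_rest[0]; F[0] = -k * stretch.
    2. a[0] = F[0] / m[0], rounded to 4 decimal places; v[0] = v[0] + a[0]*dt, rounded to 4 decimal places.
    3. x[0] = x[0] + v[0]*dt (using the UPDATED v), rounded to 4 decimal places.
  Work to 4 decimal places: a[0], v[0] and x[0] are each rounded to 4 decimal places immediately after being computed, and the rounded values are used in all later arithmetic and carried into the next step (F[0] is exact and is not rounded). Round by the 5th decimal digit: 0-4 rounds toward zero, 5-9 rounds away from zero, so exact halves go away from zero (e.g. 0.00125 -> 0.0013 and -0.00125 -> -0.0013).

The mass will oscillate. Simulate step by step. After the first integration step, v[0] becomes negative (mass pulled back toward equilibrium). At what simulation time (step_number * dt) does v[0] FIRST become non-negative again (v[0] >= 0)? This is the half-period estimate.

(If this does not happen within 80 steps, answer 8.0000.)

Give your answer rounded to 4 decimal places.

Answer: 2.7000

Derivation:
Step 0: x=[7.2000] v=[0.0000]
Step 1: x=[7.1885] v=[-0.1150]
Step 2: x=[7.1657] v=[-0.2284]
Step 3: x=[7.1319] v=[-0.3385]
Step 4: x=[7.0875] v=[-0.4437]
Step 5: x=[7.0333] v=[-0.5425]
Step 6: x=[6.9700] v=[-0.6335]
Step 7: x=[6.8985] v=[-0.7154]
Step 8: x=[6.8198] v=[-0.7871]
Step 9: x=[6.7351] v=[-0.8475]
Step 10: x=[6.6455] v=[-0.8957]
Step 11: x=[6.5524] v=[-0.9310]
Step 12: x=[6.4571] v=[-0.9529]
Step 13: x=[6.3610] v=[-0.9611]
Step 14: x=[6.2655] v=[-0.9555]
Step 15: x=[6.1719] v=[-0.9362]
Step 16: x=[6.0816] v=[-0.9034]
Step 17: x=[5.9958] v=[-0.8576]
Step 18: x=[5.9159] v=[-0.7995]
Step 19: x=[5.8429] v=[-0.7299]
Step 20: x=[5.7779] v=[-0.6498]
Step 21: x=[5.7219] v=[-0.5604]
Step 22: x=[5.6756] v=[-0.4629]
Step 23: x=[5.6397] v=[-0.3588]
Step 24: x=[5.6148] v=[-0.2495]
Step 25: x=[5.6011] v=[-0.1366]
Step 26: x=[5.5989] v=[-0.0218]
Step 27: x=[5.6082] v=[0.0934]
First v>=0 after going negative at step 27, time=2.7000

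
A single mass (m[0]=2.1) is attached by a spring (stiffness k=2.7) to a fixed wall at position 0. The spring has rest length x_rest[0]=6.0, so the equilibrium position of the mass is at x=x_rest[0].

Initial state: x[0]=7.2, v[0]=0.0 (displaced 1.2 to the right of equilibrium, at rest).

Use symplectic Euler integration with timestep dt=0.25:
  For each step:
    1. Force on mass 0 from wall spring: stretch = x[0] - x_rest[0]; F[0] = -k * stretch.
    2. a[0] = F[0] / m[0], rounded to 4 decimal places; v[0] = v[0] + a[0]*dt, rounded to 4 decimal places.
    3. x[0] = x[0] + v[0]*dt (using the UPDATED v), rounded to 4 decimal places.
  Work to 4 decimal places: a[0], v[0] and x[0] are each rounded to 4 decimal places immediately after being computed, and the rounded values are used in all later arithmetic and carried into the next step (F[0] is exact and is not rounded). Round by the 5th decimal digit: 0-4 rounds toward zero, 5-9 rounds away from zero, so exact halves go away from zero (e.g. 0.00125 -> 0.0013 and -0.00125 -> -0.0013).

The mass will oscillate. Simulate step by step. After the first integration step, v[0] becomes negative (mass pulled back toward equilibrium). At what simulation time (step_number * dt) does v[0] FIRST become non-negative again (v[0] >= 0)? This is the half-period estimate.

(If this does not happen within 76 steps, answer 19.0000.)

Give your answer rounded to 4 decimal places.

Step 0: x=[7.2000] v=[0.0000]
Step 1: x=[7.1036] v=[-0.3857]
Step 2: x=[6.9185] v=[-0.7404]
Step 3: x=[6.6596] v=[-1.0356]
Step 4: x=[6.3477] v=[-1.2476]
Step 5: x=[6.0079] v=[-1.3594]
Step 6: x=[5.6674] v=[-1.3620]
Step 7: x=[5.3536] v=[-1.2551]
Step 8: x=[5.0918] v=[-1.0473]
Step 9: x=[4.9030] v=[-0.7554]
Step 10: x=[4.8023] v=[-0.4028]
Step 11: x=[4.7979] v=[-0.0178]
Step 12: x=[4.8901] v=[0.3686]
First v>=0 after going negative at step 12, time=3.0000

Answer: 3.0000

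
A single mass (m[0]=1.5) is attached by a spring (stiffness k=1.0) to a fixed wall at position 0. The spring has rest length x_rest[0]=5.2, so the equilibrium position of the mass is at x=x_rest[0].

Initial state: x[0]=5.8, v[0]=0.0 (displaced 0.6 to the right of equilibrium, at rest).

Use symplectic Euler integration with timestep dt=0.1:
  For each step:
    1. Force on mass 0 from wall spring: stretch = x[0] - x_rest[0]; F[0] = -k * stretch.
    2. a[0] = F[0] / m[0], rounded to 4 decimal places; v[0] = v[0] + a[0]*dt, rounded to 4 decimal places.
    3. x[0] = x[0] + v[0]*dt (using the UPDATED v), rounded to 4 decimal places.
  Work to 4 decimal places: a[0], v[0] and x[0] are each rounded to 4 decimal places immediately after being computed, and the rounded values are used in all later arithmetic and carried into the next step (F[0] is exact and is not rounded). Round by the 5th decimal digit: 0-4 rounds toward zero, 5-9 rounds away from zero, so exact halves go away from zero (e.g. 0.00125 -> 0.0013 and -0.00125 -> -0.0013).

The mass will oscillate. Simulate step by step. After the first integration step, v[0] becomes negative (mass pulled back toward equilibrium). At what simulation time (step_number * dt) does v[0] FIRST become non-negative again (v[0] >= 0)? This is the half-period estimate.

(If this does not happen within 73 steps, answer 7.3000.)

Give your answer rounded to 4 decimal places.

Answer: 3.9000

Derivation:
Step 0: x=[5.8000] v=[0.0000]
Step 1: x=[5.7960] v=[-0.0400]
Step 2: x=[5.7880] v=[-0.0797]
Step 3: x=[5.7761] v=[-0.1189]
Step 4: x=[5.7604] v=[-0.1573]
Step 5: x=[5.7409] v=[-0.1947]
Step 6: x=[5.7178] v=[-0.2308]
Step 7: x=[5.6913] v=[-0.2653]
Step 8: x=[5.6615] v=[-0.2981]
Step 9: x=[5.6286] v=[-0.3289]
Step 10: x=[5.5929] v=[-0.3575]
Step 11: x=[5.5545] v=[-0.3837]
Step 12: x=[5.5138] v=[-0.4073]
Step 13: x=[5.4710] v=[-0.4282]
Step 14: x=[5.4264] v=[-0.4463]
Step 15: x=[5.3803] v=[-0.4614]
Step 16: x=[5.3330] v=[-0.4734]
Step 17: x=[5.2848] v=[-0.4823]
Step 18: x=[5.2360] v=[-0.4880]
Step 19: x=[5.1870] v=[-0.4904]
Step 20: x=[5.1381] v=[-0.4895]
Step 21: x=[5.0896] v=[-0.4854]
Step 22: x=[5.0418] v=[-0.4780]
Step 23: x=[4.9951] v=[-0.4675]
Step 24: x=[4.9497] v=[-0.4538]
Step 25: x=[4.9060] v=[-0.4371]
Step 26: x=[4.8643] v=[-0.4175]
Step 27: x=[4.8248] v=[-0.3951]
Step 28: x=[4.7878] v=[-0.3701]
Step 29: x=[4.7535] v=[-0.3426]
Step 30: x=[4.7222] v=[-0.3128]
Step 31: x=[4.6941] v=[-0.2810]
Step 32: x=[4.6694] v=[-0.2473]
Step 33: x=[4.6482] v=[-0.2119]
Step 34: x=[4.6307] v=[-0.1751]
Step 35: x=[4.6170] v=[-0.1372]
Step 36: x=[4.6072] v=[-0.0983]
Step 37: x=[4.6013] v=[-0.0588]
Step 38: x=[4.5994] v=[-0.0189]
Step 39: x=[4.6015] v=[0.0211]
First v>=0 after going negative at step 39, time=3.9000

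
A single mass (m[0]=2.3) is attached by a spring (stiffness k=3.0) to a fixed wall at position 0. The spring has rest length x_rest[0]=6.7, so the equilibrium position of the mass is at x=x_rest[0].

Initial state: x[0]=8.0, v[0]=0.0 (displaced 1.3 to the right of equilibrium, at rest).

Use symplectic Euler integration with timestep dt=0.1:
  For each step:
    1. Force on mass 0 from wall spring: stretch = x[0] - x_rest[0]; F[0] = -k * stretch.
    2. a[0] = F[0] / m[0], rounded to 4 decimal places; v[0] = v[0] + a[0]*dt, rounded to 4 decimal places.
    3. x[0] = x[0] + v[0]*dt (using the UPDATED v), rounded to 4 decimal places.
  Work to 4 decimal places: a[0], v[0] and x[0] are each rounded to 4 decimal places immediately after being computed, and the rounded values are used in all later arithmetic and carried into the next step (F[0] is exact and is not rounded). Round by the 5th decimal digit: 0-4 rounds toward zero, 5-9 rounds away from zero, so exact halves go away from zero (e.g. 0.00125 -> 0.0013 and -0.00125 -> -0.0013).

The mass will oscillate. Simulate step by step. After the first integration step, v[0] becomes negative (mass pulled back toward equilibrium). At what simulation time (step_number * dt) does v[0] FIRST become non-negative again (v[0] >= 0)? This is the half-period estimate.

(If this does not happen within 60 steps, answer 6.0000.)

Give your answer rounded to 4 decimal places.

Answer: 2.8000

Derivation:
Step 0: x=[8.0000] v=[0.0000]
Step 1: x=[7.9830] v=[-0.1696]
Step 2: x=[7.9493] v=[-0.3370]
Step 3: x=[7.8993] v=[-0.5000]
Step 4: x=[7.8337] v=[-0.6564]
Step 5: x=[7.7533] v=[-0.8043]
Step 6: x=[7.6591] v=[-0.9417]
Step 7: x=[7.5524] v=[-1.0668]
Step 8: x=[7.4346] v=[-1.1780]
Step 9: x=[7.3072] v=[-1.2738]
Step 10: x=[7.1719] v=[-1.3530]
Step 11: x=[7.0304] v=[-1.4146]
Step 12: x=[6.8846] v=[-1.4577]
Step 13: x=[6.7364] v=[-1.4818]
Step 14: x=[6.5877] v=[-1.4866]
Step 15: x=[6.4405] v=[-1.4720]
Step 16: x=[6.2967] v=[-1.4382]
Step 17: x=[6.1581] v=[-1.3856]
Step 18: x=[6.0266] v=[-1.3149]
Step 19: x=[5.9039] v=[-1.2271]
Step 20: x=[5.7916] v=[-1.1233]
Step 21: x=[5.6911] v=[-1.0048]
Step 22: x=[5.6038] v=[-0.8732]
Step 23: x=[5.5308] v=[-0.7302]
Step 24: x=[5.4730] v=[-0.5777]
Step 25: x=[5.4312] v=[-0.4177]
Step 26: x=[5.4060] v=[-0.2522]
Step 27: x=[5.3977] v=[-0.0834]
Step 28: x=[5.4064] v=[0.0865]
First v>=0 after going negative at step 28, time=2.8000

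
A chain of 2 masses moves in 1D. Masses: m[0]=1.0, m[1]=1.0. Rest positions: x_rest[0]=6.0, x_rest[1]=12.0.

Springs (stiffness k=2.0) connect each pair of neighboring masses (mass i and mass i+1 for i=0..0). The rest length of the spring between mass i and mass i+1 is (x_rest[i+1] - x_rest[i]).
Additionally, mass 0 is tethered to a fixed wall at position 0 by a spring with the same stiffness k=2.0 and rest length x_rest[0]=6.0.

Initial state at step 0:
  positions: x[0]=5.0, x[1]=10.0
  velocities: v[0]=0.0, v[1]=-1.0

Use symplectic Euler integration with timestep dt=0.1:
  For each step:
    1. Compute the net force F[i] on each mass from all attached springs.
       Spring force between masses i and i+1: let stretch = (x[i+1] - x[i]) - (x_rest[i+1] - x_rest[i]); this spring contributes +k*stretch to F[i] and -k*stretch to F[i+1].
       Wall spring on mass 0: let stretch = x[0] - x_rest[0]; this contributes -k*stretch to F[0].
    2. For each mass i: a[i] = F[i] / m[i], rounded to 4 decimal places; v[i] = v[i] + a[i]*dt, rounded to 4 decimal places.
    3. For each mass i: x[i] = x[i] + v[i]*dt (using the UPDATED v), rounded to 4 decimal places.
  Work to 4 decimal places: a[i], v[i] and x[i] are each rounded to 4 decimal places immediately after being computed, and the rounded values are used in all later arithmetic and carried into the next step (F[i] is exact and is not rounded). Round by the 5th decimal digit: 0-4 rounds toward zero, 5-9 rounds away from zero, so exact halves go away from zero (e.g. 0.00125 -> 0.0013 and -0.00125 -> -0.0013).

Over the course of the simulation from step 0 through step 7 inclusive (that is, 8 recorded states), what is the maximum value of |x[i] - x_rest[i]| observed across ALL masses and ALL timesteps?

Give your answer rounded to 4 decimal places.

Answer: 2.1864

Derivation:
Step 0: x=[5.0000 10.0000] v=[0.0000 -1.0000]
Step 1: x=[5.0000 9.9200] v=[0.0000 -0.8000]
Step 2: x=[4.9984 9.8616] v=[-0.0160 -0.5840]
Step 3: x=[4.9941 9.8259] v=[-0.0430 -0.3566]
Step 4: x=[4.9866 9.8136] v=[-0.0755 -0.1230]
Step 5: x=[4.9759 9.8248] v=[-0.1074 0.1116]
Step 6: x=[4.9626 9.8590] v=[-0.1328 0.3418]
Step 7: x=[4.9480 9.9153] v=[-0.1460 0.5625]
Max displacement = 2.1864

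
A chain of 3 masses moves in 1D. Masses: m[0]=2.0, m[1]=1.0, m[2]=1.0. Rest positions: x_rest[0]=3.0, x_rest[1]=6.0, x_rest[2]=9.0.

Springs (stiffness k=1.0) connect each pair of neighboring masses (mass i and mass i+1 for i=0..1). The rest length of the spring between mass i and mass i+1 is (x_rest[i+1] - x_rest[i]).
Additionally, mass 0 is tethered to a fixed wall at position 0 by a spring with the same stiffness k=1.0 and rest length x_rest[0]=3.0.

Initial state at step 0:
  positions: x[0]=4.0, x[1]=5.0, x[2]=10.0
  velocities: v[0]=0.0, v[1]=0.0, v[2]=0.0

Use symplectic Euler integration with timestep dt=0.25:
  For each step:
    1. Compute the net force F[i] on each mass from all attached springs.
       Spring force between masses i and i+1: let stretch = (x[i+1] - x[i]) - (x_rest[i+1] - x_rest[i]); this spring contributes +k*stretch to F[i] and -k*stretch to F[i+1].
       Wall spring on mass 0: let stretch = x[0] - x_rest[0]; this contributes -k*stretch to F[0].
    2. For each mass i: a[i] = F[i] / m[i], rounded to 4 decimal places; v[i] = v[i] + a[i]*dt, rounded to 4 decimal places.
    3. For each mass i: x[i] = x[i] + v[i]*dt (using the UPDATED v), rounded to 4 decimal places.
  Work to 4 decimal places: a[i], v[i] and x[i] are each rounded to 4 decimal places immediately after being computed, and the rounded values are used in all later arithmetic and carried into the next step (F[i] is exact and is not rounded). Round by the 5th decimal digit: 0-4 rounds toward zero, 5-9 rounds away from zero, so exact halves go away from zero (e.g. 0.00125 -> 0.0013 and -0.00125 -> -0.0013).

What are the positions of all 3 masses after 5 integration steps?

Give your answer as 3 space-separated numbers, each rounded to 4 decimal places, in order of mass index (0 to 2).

Step 0: x=[4.0000 5.0000 10.0000] v=[0.0000 0.0000 0.0000]
Step 1: x=[3.9063 5.2500 9.8750] v=[-0.3750 1.0000 -0.5000]
Step 2: x=[3.7325 5.7051 9.6484] v=[-0.6953 1.8203 -0.9063]
Step 3: x=[3.5037 6.2834 9.3629] v=[-0.9153 2.3130 -1.1421]
Step 4: x=[3.2523 6.8804 9.0724] v=[-1.0058 2.3880 -1.1620]
Step 5: x=[3.0126 7.3877 8.8324] v=[-0.9588 2.0290 -0.9600]

Answer: 3.0126 7.3877 8.8324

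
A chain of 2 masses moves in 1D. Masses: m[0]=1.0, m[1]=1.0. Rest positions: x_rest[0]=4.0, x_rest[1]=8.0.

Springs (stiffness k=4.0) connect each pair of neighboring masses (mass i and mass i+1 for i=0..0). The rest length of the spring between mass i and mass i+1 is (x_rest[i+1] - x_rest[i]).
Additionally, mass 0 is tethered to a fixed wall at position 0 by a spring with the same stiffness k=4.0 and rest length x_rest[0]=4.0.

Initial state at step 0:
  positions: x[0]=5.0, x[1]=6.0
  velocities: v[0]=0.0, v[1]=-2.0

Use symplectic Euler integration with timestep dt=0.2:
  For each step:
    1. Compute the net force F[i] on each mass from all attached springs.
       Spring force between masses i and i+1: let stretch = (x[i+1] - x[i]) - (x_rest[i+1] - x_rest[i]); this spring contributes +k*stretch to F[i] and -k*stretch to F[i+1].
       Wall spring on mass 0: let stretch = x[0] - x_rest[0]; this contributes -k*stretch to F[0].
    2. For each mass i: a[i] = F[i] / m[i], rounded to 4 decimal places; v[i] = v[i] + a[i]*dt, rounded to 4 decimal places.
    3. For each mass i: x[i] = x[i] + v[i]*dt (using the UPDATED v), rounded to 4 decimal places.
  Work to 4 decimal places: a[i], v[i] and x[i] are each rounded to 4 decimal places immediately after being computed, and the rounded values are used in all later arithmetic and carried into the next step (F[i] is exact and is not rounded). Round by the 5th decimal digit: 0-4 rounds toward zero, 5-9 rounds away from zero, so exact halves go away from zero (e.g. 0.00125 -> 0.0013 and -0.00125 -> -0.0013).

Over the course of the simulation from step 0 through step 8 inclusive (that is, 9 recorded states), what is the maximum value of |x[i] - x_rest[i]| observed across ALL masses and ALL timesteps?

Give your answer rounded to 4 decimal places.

Step 0: x=[5.0000 6.0000] v=[0.0000 -2.0000]
Step 1: x=[4.3600 6.0800] v=[-3.2000 0.4000]
Step 2: x=[3.2976 6.5248] v=[-5.3120 2.2240]
Step 3: x=[2.2239 7.0932] v=[-5.3683 2.8422]
Step 4: x=[1.5735 7.5226] v=[-3.2520 2.1468]
Step 5: x=[1.6232 7.6401] v=[0.2485 0.5875]
Step 6: x=[2.3759 7.4349] v=[3.7635 -1.0260]
Step 7: x=[3.5579 7.0603] v=[5.9100 -1.8732]
Step 8: x=[4.7310 6.7653] v=[5.8656 -1.4751]
Max displacement = 2.4265

Answer: 2.4265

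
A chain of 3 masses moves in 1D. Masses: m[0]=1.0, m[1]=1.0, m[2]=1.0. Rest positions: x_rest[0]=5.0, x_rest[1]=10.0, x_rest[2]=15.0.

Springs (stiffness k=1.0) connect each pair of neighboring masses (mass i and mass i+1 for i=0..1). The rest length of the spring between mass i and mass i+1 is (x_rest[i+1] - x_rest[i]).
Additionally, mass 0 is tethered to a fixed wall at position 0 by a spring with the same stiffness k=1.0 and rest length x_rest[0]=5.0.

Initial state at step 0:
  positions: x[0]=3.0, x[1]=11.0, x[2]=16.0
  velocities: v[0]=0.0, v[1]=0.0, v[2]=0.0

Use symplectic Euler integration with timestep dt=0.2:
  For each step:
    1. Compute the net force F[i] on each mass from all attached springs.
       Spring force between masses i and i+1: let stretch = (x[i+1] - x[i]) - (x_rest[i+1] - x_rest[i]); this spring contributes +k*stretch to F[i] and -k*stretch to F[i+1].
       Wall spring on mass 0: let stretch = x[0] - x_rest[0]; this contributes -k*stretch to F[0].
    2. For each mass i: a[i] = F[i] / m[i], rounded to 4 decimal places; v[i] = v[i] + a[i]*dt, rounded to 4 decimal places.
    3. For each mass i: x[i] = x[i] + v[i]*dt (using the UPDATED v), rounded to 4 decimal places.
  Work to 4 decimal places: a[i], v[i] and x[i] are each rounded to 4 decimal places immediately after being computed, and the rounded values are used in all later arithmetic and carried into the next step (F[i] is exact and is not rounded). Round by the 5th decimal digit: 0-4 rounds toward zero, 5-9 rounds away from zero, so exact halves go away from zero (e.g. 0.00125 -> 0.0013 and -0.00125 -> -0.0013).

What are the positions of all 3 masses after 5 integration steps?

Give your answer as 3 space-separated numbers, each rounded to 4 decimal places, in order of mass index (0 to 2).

Step 0: x=[3.0000 11.0000 16.0000] v=[0.0000 0.0000 0.0000]
Step 1: x=[3.2000 10.8800 16.0000] v=[1.0000 -0.6000 0.0000]
Step 2: x=[3.5792 10.6576 15.9952] v=[1.8960 -1.1120 -0.0240]
Step 3: x=[4.0984 10.3656 15.9769] v=[2.5958 -1.4602 -0.0915]
Step 4: x=[4.7043 10.0473 15.9341] v=[3.0296 -1.5914 -0.2138]
Step 5: x=[5.3358 9.7508 15.8559] v=[3.1573 -1.4826 -0.3912]

Answer: 5.3358 9.7508 15.8559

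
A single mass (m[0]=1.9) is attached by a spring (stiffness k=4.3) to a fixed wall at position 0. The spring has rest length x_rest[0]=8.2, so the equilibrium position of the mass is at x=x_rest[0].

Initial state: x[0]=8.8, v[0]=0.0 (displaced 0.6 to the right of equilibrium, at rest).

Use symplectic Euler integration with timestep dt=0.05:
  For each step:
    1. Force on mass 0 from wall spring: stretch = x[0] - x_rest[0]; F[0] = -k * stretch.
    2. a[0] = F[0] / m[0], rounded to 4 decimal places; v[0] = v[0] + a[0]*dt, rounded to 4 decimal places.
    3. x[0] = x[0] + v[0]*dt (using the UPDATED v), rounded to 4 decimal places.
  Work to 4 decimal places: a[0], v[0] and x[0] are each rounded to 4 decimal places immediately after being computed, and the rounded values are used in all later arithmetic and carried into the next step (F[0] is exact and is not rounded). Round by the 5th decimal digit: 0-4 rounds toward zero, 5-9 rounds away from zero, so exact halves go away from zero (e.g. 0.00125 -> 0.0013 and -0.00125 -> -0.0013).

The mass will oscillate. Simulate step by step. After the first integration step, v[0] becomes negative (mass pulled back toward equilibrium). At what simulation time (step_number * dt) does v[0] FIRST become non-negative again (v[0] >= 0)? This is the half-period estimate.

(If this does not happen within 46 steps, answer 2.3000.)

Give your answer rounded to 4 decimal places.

Answer: 2.1000

Derivation:
Step 0: x=[8.8000] v=[0.0000]
Step 1: x=[8.7966] v=[-0.0679]
Step 2: x=[8.7898] v=[-0.1354]
Step 3: x=[8.7797] v=[-0.2021]
Step 4: x=[8.7663] v=[-0.2677]
Step 5: x=[8.7497] v=[-0.3318]
Step 6: x=[8.7300] v=[-0.3940]
Step 7: x=[8.7073] v=[-0.4540]
Step 8: x=[8.6817] v=[-0.5114]
Step 9: x=[8.6534] v=[-0.5659]
Step 10: x=[8.6225] v=[-0.6172]
Step 11: x=[8.5893] v=[-0.6650]
Step 12: x=[8.5538] v=[-0.7091]
Step 13: x=[8.5163] v=[-0.7491]
Step 14: x=[8.4771] v=[-0.7849]
Step 15: x=[8.4363] v=[-0.8163]
Step 16: x=[8.3942] v=[-0.8430]
Step 17: x=[8.3510] v=[-0.8650]
Step 18: x=[8.3069] v=[-0.8821]
Step 19: x=[8.2622] v=[-0.8942]
Step 20: x=[8.2171] v=[-0.9012]
Step 21: x=[8.1719] v=[-0.9031]
Step 22: x=[8.1269] v=[-0.8999]
Step 23: x=[8.0823] v=[-0.8916]
Step 24: x=[8.0384] v=[-0.8783]
Step 25: x=[7.9954] v=[-0.8600]
Step 26: x=[7.9536] v=[-0.8369]
Step 27: x=[7.9132] v=[-0.8090]
Step 28: x=[7.8744] v=[-0.7765]
Step 29: x=[7.8374] v=[-0.7397]
Step 30: x=[7.8025] v=[-0.6987]
Step 31: x=[7.7698] v=[-0.6537]
Step 32: x=[7.7396] v=[-0.6050]
Step 33: x=[7.7120] v=[-0.5529]
Step 34: x=[7.6871] v=[-0.4977]
Step 35: x=[7.6651] v=[-0.4397]
Step 36: x=[7.6461] v=[-0.3792]
Step 37: x=[7.6303] v=[-0.3165]
Step 38: x=[7.6177] v=[-0.2520]
Step 39: x=[7.6084] v=[-0.1861]
Step 40: x=[7.6024] v=[-0.1192]
Step 41: x=[7.5998] v=[-0.0516]
Step 42: x=[7.6006] v=[0.0163]
First v>=0 after going negative at step 42, time=2.1000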